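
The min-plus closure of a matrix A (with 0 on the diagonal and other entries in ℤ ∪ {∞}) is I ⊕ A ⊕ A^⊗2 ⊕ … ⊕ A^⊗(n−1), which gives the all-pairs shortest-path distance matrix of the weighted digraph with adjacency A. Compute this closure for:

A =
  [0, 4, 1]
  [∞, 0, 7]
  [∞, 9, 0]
Closure =
  [0, 4, 1]
  [∞, 0, 7]
  [∞, 9, 0]

This is the Floyd-Warshall all-pairs shortest-path computation. For each intermediate vertex k = 0, 1, …, 2, update dist[i][j] ← min(dist[i][j], dist[i][k] + dist[k][j]). The final matrix gives, for each (i, j), the minimum total weight of any directed path from i to j (possibly empty when i = j).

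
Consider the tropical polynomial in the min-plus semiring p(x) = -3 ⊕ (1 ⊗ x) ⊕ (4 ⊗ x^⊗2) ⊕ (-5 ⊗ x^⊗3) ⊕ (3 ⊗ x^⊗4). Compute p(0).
p(0) = -5

A tropical monomial a ⊗ x^⊗i evaluates to a + i · x. Evaluating each term at x = 0:
  Term 0 contributes -3 + 0 · 0 = -3
  Term 1 contributes 1 + 1 · 0 = 1
  Term 2 contributes 4 + 2 · 0 = 4
  Term 3 contributes -5 + 3 · 0 = -5
  Term 4 contributes 3 + 4 · 0 = 3
p(0) = ⊕ of these = min[-3, 1, 4, -5, 3] = -5.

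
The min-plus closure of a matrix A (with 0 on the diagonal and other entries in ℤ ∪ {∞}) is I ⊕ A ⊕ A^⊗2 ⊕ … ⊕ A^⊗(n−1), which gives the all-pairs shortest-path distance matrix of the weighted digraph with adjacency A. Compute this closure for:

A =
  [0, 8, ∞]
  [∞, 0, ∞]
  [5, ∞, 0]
Closure =
  [0, 8, ∞]
  [∞, 0, ∞]
  [5, 13, 0]

This is the Floyd-Warshall all-pairs shortest-path computation. For each intermediate vertex k = 0, 1, …, 2, update dist[i][j] ← min(dist[i][j], dist[i][k] + dist[k][j]). The final matrix gives, for each (i, j), the minimum total weight of any directed path from i to j (possibly empty when i = j).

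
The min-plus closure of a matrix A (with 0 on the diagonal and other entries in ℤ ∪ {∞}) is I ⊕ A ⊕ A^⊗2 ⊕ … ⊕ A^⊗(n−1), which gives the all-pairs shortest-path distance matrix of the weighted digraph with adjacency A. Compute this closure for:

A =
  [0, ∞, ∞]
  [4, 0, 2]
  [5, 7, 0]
Closure =
  [0, ∞, ∞]
  [4, 0, 2]
  [5, 7, 0]

This is the Floyd-Warshall all-pairs shortest-path computation. For each intermediate vertex k = 0, 1, …, 2, update dist[i][j] ← min(dist[i][j], dist[i][k] + dist[k][j]). The final matrix gives, for each (i, j), the minimum total weight of any directed path from i to j (possibly empty when i = j).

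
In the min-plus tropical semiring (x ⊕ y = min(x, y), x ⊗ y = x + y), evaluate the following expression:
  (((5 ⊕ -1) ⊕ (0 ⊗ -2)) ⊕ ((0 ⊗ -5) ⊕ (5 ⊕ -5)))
(((5 ⊕ -1) ⊕ (0 ⊗ -2)) ⊕ ((0 ⊗ -5) ⊕ (5 ⊕ -5))) = -5

Expand innermost to outermost. Recall ⊕ takes the minimum of its arguments and ⊗ takes their sum. Working out the expression (((5 ⊕ -1) ⊕ (0 ⊗ -2)) ⊕ ((0 ⊗ -5) ⊕ (5 ⊕ -5))) gives -5.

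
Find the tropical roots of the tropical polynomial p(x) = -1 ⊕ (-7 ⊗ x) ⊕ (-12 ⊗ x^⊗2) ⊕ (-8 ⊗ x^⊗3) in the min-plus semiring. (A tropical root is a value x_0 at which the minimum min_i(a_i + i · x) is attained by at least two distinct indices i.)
Roots: {-4, 5, 6}

Each tropical root is a break point of the lower envelope of the lines y = a_i + i · x (there are 4 lines, with slopes 0, 1, ..., 3). Only the lines that attain the minimum somewhere contribute to roots; other lines are dominated. Here the surviving (envelope) indices are i = 3, i = 2, i = 1, i = 0.
Intersections between consecutive envelope lines give the roots: for adjacent envelope indices i < j the intersection is x = (a_i − a_j) / (j − i). Reading off the sorted break points: {-4, 5, 6}.
Verification: at each break x_0, at least two indices attain the minimum of min_i(a_i + i · x_0).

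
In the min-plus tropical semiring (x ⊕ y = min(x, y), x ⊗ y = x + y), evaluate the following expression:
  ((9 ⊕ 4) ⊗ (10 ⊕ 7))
((9 ⊕ 4) ⊗ (10 ⊕ 7)) = 11

Expand innermost to outermost. Recall ⊕ takes the minimum of its arguments and ⊗ takes their sum. Working out the expression ((9 ⊕ 4) ⊗ (10 ⊕ 7)) gives 11.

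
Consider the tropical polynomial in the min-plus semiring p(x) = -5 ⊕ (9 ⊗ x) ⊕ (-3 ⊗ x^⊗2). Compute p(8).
p(8) = -5

A tropical monomial a ⊗ x^⊗i evaluates to a + i · x. Evaluating each term at x = 8:
  Term 0 contributes -5 + 0 · 8 = -5
  Term 1 contributes 9 + 1 · 8 = 17
  Term 2 contributes -3 + 2 · 8 = 13
p(8) = ⊕ of these = min[-5, 17, 13] = -5.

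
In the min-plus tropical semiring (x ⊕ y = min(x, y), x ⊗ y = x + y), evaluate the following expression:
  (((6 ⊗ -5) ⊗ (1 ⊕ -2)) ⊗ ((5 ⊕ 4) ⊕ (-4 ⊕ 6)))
(((6 ⊗ -5) ⊗ (1 ⊕ -2)) ⊗ ((5 ⊕ 4) ⊕ (-4 ⊕ 6))) = -5

Expand innermost to outermost. Recall ⊕ takes the minimum of its arguments and ⊗ takes their sum. Working out the expression (((6 ⊗ -5) ⊗ (1 ⊕ -2)) ⊗ ((5 ⊕ 4) ⊕ (-4 ⊕ 6))) gives -5.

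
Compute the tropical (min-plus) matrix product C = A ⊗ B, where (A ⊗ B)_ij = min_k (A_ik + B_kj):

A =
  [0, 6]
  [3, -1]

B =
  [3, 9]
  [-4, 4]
A ⊗ B =
  [2, 9]
  [-5, 3]

Apply the min-plus product entry-by-entry:
  C[0][0] = min over k of (A[0][0] + B[0][0] = 0 + 3 = 3, A[0][1] + B[1][0] = 6 + -4 = 2) = 2 (attained at k = 1)
  C[0][1] = min over k of (A[0][0] + B[0][1] = 0 + 9 = 9, A[0][1] + B[1][1] = 6 + 4 = 10) = 9 (attained at k = 0)
  C[1][0] = min over k of (A[1][0] + B[0][0] = 3 + 3 = 6, A[1][1] + B[1][0] = -1 + -4 = -5) = -5 (attained at k = 1)
  C[1][1] = min over k of (A[1][0] + B[0][1] = 3 + 9 = 12, A[1][1] + B[1][1] = -1 + 4 = 3) = 3 (attained at k = 1)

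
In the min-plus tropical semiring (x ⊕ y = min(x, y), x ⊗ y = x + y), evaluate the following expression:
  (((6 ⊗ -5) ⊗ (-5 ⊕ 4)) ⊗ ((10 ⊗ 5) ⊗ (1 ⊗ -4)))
(((6 ⊗ -5) ⊗ (-5 ⊕ 4)) ⊗ ((10 ⊗ 5) ⊗ (1 ⊗ -4))) = 8

Expand innermost to outermost. Recall ⊕ takes the minimum of its arguments and ⊗ takes their sum. Working out the expression (((6 ⊗ -5) ⊗ (-5 ⊕ 4)) ⊗ ((10 ⊗ 5) ⊗ (1 ⊗ -4))) gives 8.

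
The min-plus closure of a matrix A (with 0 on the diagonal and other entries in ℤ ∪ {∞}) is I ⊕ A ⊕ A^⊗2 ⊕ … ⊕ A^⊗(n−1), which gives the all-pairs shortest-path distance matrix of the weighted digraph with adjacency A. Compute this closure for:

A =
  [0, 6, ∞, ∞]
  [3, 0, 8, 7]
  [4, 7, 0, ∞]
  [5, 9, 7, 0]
Closure =
  [0, 6, 14, 13]
  [3, 0, 8, 7]
  [4, 7, 0, 14]
  [5, 9, 7, 0]

This is the Floyd-Warshall all-pairs shortest-path computation. For each intermediate vertex k = 0, 1, …, 3, update dist[i][j] ← min(dist[i][j], dist[i][k] + dist[k][j]). The final matrix gives, for each (i, j), the minimum total weight of any directed path from i to j (possibly empty when i = j).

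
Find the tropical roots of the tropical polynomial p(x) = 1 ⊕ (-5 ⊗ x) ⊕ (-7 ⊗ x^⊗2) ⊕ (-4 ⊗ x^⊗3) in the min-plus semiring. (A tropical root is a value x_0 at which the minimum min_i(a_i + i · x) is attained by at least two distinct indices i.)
Roots: {-3, 2, 6}

Each tropical root is a break point of the lower envelope of the lines y = a_i + i · x (there are 4 lines, with slopes 0, 1, ..., 3). Only the lines that attain the minimum somewhere contribute to roots; other lines are dominated. Here the surviving (envelope) indices are i = 3, i = 2, i = 1, i = 0.
Intersections between consecutive envelope lines give the roots: for adjacent envelope indices i < j the intersection is x = (a_i − a_j) / (j − i). Reading off the sorted break points: {-3, 2, 6}.
Verification: at each break x_0, at least two indices attain the minimum of min_i(a_i + i · x_0).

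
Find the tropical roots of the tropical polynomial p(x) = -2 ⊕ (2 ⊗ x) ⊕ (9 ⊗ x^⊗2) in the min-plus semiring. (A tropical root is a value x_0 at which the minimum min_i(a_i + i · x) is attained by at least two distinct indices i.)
Roots: {-7, -4}

Each tropical root is a break point of the lower envelope of the lines y = a_i + i · x (there are 3 lines, with slopes 0, 1, ..., 2). Only the lines that attain the minimum somewhere contribute to roots; other lines are dominated. Here the surviving (envelope) indices are i = 2, i = 1, i = 0.
Intersections between consecutive envelope lines give the roots: for adjacent envelope indices i < j the intersection is x = (a_i − a_j) / (j − i). Reading off the sorted break points: {-7, -4}.
Verification: at each break x_0, at least two indices attain the minimum of min_i(a_i + i · x_0).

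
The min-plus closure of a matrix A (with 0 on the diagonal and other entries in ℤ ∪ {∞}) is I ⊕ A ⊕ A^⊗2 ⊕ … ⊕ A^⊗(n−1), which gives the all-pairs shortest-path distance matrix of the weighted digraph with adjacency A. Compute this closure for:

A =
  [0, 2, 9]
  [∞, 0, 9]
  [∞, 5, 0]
Closure =
  [0, 2, 9]
  [∞, 0, 9]
  [∞, 5, 0]

This is the Floyd-Warshall all-pairs shortest-path computation. For each intermediate vertex k = 0, 1, …, 2, update dist[i][j] ← min(dist[i][j], dist[i][k] + dist[k][j]). The final matrix gives, for each (i, j), the minimum total weight of any directed path from i to j (possibly empty when i = j).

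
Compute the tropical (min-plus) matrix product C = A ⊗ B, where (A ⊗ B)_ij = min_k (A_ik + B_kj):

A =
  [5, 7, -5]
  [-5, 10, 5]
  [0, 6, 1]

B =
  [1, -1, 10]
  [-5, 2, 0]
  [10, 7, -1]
A ⊗ B =
  [2, 2, -6]
  [-4, -6, 4]
  [1, -1, 0]

Apply the min-plus product entry-by-entry:
  C[0][0] = min over k of (A[0][0] + B[0][0] = 5 + 1 = 6, A[0][1] + B[1][0] = 7 + -5 = 2, A[0][2] + B[2][0] = -5 + 10 = 5) = 2 (attained at k = 1)
  C[0][1] = min over k of (A[0][0] + B[0][1] = 5 + -1 = 4, A[0][1] + B[1][1] = 7 + 2 = 9, A[0][2] + B[2][1] = -5 + 7 = 2) = 2 (attained at k = 2)
  C[0][2] = min over k of (A[0][0] + B[0][2] = 5 + 10 = 15, A[0][1] + B[1][2] = 7 + 0 = 7, A[0][2] + B[2][2] = -5 + -1 = -6) = -6 (attained at k = 2)
  C[1][0] = min over k of (A[1][0] + B[0][0] = -5 + 1 = -4, A[1][1] + B[1][0] = 10 + -5 = 5, A[1][2] + B[2][0] = 5 + 10 = 15) = -4 (attained at k = 0)
  C[1][1] = min over k of (A[1][0] + B[0][1] = -5 + -1 = -6, A[1][1] + B[1][1] = 10 + 2 = 12, A[1][2] + B[2][1] = 5 + 7 = 12) = -6 (attained at k = 0)
  C[1][2] = min over k of (A[1][0] + B[0][2] = -5 + 10 = 5, A[1][1] + B[1][2] = 10 + 0 = 10, A[1][2] + B[2][2] = 5 + -1 = 4) = 4 (attained at k = 2)
  C[2][0] = min over k of (A[2][0] + B[0][0] = 0 + 1 = 1, A[2][1] + B[1][0] = 6 + -5 = 1, A[2][2] + B[2][0] = 1 + 10 = 11) = 1 (attained at k = 0)
  C[2][1] = min over k of (A[2][0] + B[0][1] = 0 + -1 = -1, A[2][1] + B[1][1] = 6 + 2 = 8, A[2][2] + B[2][1] = 1 + 7 = 8) = -1 (attained at k = 0)
  C[2][2] = min over k of (A[2][0] + B[0][2] = 0 + 10 = 10, A[2][1] + B[1][2] = 6 + 0 = 6, A[2][2] + B[2][2] = 1 + -1 = 0) = 0 (attained at k = 2)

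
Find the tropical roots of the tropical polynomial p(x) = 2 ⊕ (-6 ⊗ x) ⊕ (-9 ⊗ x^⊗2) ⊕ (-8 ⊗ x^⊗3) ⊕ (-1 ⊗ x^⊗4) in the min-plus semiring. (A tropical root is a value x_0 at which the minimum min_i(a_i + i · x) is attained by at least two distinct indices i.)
Roots: {-7, -1, 3, 8}

Each tropical root is a break point of the lower envelope of the lines y = a_i + i · x (there are 5 lines, with slopes 0, 1, ..., 4). Only the lines that attain the minimum somewhere contribute to roots; other lines are dominated. Here the surviving (envelope) indices are i = 4, i = 3, i = 2, i = 1, i = 0.
Intersections between consecutive envelope lines give the roots: for adjacent envelope indices i < j the intersection is x = (a_i − a_j) / (j − i). Reading off the sorted break points: {-7, -1, 3, 8}.
Verification: at each break x_0, at least two indices attain the minimum of min_i(a_i + i · x_0).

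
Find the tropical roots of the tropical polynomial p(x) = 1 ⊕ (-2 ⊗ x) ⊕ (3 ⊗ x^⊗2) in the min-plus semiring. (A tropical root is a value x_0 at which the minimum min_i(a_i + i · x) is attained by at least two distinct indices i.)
Roots: {-5, 3}

Each tropical root is a break point of the lower envelope of the lines y = a_i + i · x (there are 3 lines, with slopes 0, 1, ..., 2). Only the lines that attain the minimum somewhere contribute to roots; other lines are dominated. Here the surviving (envelope) indices are i = 2, i = 1, i = 0.
Intersections between consecutive envelope lines give the roots: for adjacent envelope indices i < j the intersection is x = (a_i − a_j) / (j − i). Reading off the sorted break points: {-5, 3}.
Verification: at each break x_0, at least two indices attain the minimum of min_i(a_i + i · x_0).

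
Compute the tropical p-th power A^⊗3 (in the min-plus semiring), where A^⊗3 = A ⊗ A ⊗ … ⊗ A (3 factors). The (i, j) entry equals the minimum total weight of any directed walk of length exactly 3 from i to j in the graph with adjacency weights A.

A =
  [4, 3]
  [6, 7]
A^⊗3 =
  [12, 11]
  [14, 13]

Each entry (A^⊗3)_ij equals the minimum over all length-3 walks i = v_0 → v_1 → … → v_3 = j of Σ_t A[v_t][v_{t+1}]. For example, for (i, j) = (0, 1) we minimise over 4 possible intermediate vertex sequences; the minimum is 11, attained along the walk 0 → 0 → 0 → 1.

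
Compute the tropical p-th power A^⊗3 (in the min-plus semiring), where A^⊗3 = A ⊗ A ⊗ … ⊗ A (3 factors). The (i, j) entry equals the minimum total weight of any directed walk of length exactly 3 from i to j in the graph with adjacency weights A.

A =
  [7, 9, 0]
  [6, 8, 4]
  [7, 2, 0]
A^⊗3 =
  [7, 2, 0]
  [11, 6, 4]
  [7, 2, 0]

Each entry (A^⊗3)_ij equals the minimum over all length-3 walks i = v_0 → v_1 → … → v_3 = j of Σ_t A[v_t][v_{t+1}]. For example, for (i, j) = (0, 2) we minimise over 9 possible intermediate vertex sequences; the minimum is 0, attained along the walk 0 → 2 → 2 → 2.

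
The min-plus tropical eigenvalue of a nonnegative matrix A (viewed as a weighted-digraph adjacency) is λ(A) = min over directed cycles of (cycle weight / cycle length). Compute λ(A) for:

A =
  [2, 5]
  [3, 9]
λ(A) = 2

Enumerate directed cycles and compute their means (weight / length). Sample:
  cycle 0 → 0: weight = 2, length = 1, mean = 2/1 ≈ 2.000
  cycle 1 → 1: weight = 9, length = 1, mean = 9/1 ≈ 9.000
  cycle 0 → 1 → 0: weight = 8, length = 2, mean = 8/2 ≈ 4.000
  cycle 1 → 0 → 1: weight = 8, length = 2, mean = 8/2 ≈ 4.000
Minimum mean = 2.000, attained e.g. along the cycle 0 → 0 with weight 2 and length 1. So λ(A) = 2/1 = 2.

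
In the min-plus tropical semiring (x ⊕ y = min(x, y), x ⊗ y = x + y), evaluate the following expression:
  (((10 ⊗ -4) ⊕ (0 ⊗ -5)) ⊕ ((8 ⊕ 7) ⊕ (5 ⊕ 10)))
(((10 ⊗ -4) ⊕ (0 ⊗ -5)) ⊕ ((8 ⊕ 7) ⊕ (5 ⊕ 10))) = -5

Expand innermost to outermost. Recall ⊕ takes the minimum of its arguments and ⊗ takes their sum. Working out the expression (((10 ⊗ -4) ⊕ (0 ⊗ -5)) ⊕ ((8 ⊕ 7) ⊕ (5 ⊕ 10))) gives -5.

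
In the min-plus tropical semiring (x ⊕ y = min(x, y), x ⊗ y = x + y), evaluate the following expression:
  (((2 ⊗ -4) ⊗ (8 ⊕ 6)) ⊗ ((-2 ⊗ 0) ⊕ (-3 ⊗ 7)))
(((2 ⊗ -4) ⊗ (8 ⊕ 6)) ⊗ ((-2 ⊗ 0) ⊕ (-3 ⊗ 7))) = 2

Expand innermost to outermost. Recall ⊕ takes the minimum of its arguments and ⊗ takes their sum. Working out the expression (((2 ⊗ -4) ⊗ (8 ⊕ 6)) ⊗ ((-2 ⊗ 0) ⊕ (-3 ⊗ 7))) gives 2.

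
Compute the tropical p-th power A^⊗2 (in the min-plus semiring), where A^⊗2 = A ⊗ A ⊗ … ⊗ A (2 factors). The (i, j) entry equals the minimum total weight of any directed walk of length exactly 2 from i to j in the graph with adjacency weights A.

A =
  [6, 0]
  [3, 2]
A^⊗2 =
  [3, 2]
  [5, 3]

Each entry (A^⊗2)_ij equals the minimum over all length-2 walks i = v_0 → v_1 → … → v_2 = j of Σ_t A[v_t][v_{t+1}]. For example, for (i, j) = (0, 1) we minimise over 2 possible intermediate vertex sequences; the minimum is 2, attained along the walk 0 → 1 → 1.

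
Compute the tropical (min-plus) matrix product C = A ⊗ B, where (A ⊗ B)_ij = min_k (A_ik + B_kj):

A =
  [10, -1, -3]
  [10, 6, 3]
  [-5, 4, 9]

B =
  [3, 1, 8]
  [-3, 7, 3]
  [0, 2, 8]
A ⊗ B =
  [-4, -1, 2]
  [3, 5, 9]
  [-2, -4, 3]

Apply the min-plus product entry-by-entry:
  C[0][0] = min over k of (A[0][0] + B[0][0] = 10 + 3 = 13, A[0][1] + B[1][0] = -1 + -3 = -4, A[0][2] + B[2][0] = -3 + 0 = -3) = -4 (attained at k = 1)
  C[0][1] = min over k of (A[0][0] + B[0][1] = 10 + 1 = 11, A[0][1] + B[1][1] = -1 + 7 = 6, A[0][2] + B[2][1] = -3 + 2 = -1) = -1 (attained at k = 2)
  C[0][2] = min over k of (A[0][0] + B[0][2] = 10 + 8 = 18, A[0][1] + B[1][2] = -1 + 3 = 2, A[0][2] + B[2][2] = -3 + 8 = 5) = 2 (attained at k = 1)
  C[1][0] = min over k of (A[1][0] + B[0][0] = 10 + 3 = 13, A[1][1] + B[1][0] = 6 + -3 = 3, A[1][2] + B[2][0] = 3 + 0 = 3) = 3 (attained at k = 1)
  C[1][1] = min over k of (A[1][0] + B[0][1] = 10 + 1 = 11, A[1][1] + B[1][1] = 6 + 7 = 13, A[1][2] + B[2][1] = 3 + 2 = 5) = 5 (attained at k = 2)
  C[1][2] = min over k of (A[1][0] + B[0][2] = 10 + 8 = 18, A[1][1] + B[1][2] = 6 + 3 = 9, A[1][2] + B[2][2] = 3 + 8 = 11) = 9 (attained at k = 1)
  C[2][0] = min over k of (A[2][0] + B[0][0] = -5 + 3 = -2, A[2][1] + B[1][0] = 4 + -3 = 1, A[2][2] + B[2][0] = 9 + 0 = 9) = -2 (attained at k = 0)
  C[2][1] = min over k of (A[2][0] + B[0][1] = -5 + 1 = -4, A[2][1] + B[1][1] = 4 + 7 = 11, A[2][2] + B[2][1] = 9 + 2 = 11) = -4 (attained at k = 0)
  C[2][2] = min over k of (A[2][0] + B[0][2] = -5 + 8 = 3, A[2][1] + B[1][2] = 4 + 3 = 7, A[2][2] + B[2][2] = 9 + 8 = 17) = 3 (attained at k = 0)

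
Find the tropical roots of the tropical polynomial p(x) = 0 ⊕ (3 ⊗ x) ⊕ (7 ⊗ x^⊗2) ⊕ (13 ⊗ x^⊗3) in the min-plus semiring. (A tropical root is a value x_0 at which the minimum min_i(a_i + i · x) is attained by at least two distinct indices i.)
Roots: {-6, -4, -3}

Each tropical root is a break point of the lower envelope of the lines y = a_i + i · x (there are 4 lines, with slopes 0, 1, ..., 3). Only the lines that attain the minimum somewhere contribute to roots; other lines are dominated. Here the surviving (envelope) indices are i = 3, i = 2, i = 1, i = 0.
Intersections between consecutive envelope lines give the roots: for adjacent envelope indices i < j the intersection is x = (a_i − a_j) / (j − i). Reading off the sorted break points: {-6, -4, -3}.
Verification: at each break x_0, at least two indices attain the minimum of min_i(a_i + i · x_0).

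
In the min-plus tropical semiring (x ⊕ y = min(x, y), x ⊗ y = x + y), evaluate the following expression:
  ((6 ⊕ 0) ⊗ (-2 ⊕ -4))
((6 ⊕ 0) ⊗ (-2 ⊕ -4)) = -4

Expand innermost to outermost. Recall ⊕ takes the minimum of its arguments and ⊗ takes their sum. Working out the expression ((6 ⊕ 0) ⊗ (-2 ⊕ -4)) gives -4.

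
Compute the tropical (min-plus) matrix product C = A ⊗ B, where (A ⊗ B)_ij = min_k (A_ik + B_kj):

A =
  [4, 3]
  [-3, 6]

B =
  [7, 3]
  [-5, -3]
A ⊗ B =
  [-2, 0]
  [1, 0]

Apply the min-plus product entry-by-entry:
  C[0][0] = min over k of (A[0][0] + B[0][0] = 4 + 7 = 11, A[0][1] + B[1][0] = 3 + -5 = -2) = -2 (attained at k = 1)
  C[0][1] = min over k of (A[0][0] + B[0][1] = 4 + 3 = 7, A[0][1] + B[1][1] = 3 + -3 = 0) = 0 (attained at k = 1)
  C[1][0] = min over k of (A[1][0] + B[0][0] = -3 + 7 = 4, A[1][1] + B[1][0] = 6 + -5 = 1) = 1 (attained at k = 1)
  C[1][1] = min over k of (A[1][0] + B[0][1] = -3 + 3 = 0, A[1][1] + B[1][1] = 6 + -3 = 3) = 0 (attained at k = 0)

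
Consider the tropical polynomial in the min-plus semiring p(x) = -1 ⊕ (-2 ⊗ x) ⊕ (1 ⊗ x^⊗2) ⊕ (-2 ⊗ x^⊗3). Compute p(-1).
p(-1) = -5

A tropical monomial a ⊗ x^⊗i evaluates to a + i · x. Evaluating each term at x = -1:
  Term 0 contributes -1 + 0 · -1 = -1
  Term 1 contributes -2 + 1 · -1 = -3
  Term 2 contributes 1 + 2 · -1 = -1
  Term 3 contributes -2 + 3 · -1 = -5
p(-1) = ⊕ of these = min[-1, -3, -1, -5] = -5.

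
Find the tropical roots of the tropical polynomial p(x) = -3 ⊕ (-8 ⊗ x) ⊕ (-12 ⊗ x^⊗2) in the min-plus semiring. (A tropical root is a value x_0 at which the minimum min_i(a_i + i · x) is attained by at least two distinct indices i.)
Roots: {4, 5}

Each tropical root is a break point of the lower envelope of the lines y = a_i + i · x (there are 3 lines, with slopes 0, 1, ..., 2). Only the lines that attain the minimum somewhere contribute to roots; other lines are dominated. Here the surviving (envelope) indices are i = 2, i = 1, i = 0.
Intersections between consecutive envelope lines give the roots: for adjacent envelope indices i < j the intersection is x = (a_i − a_j) / (j − i). Reading off the sorted break points: {4, 5}.
Verification: at each break x_0, at least two indices attain the minimum of min_i(a_i + i · x_0).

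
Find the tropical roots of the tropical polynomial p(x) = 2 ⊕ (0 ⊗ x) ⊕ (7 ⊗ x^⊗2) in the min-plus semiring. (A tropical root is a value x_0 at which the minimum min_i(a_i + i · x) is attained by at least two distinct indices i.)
Roots: {-7, 2}

Each tropical root is a break point of the lower envelope of the lines y = a_i + i · x (there are 3 lines, with slopes 0, 1, ..., 2). Only the lines that attain the minimum somewhere contribute to roots; other lines are dominated. Here the surviving (envelope) indices are i = 2, i = 1, i = 0.
Intersections between consecutive envelope lines give the roots: for adjacent envelope indices i < j the intersection is x = (a_i − a_j) / (j − i). Reading off the sorted break points: {-7, 2}.
Verification: at each break x_0, at least two indices attain the minimum of min_i(a_i + i · x_0).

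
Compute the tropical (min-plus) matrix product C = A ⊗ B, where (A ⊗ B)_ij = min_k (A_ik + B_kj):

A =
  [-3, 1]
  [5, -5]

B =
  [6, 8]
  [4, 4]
A ⊗ B =
  [3, 5]
  [-1, -1]

Apply the min-plus product entry-by-entry:
  C[0][0] = min over k of (A[0][0] + B[0][0] = -3 + 6 = 3, A[0][1] + B[1][0] = 1 + 4 = 5) = 3 (attained at k = 0)
  C[0][1] = min over k of (A[0][0] + B[0][1] = -3 + 8 = 5, A[0][1] + B[1][1] = 1 + 4 = 5) = 5 (attained at k = 0)
  C[1][0] = min over k of (A[1][0] + B[0][0] = 5 + 6 = 11, A[1][1] + B[1][0] = -5 + 4 = -1) = -1 (attained at k = 1)
  C[1][1] = min over k of (A[1][0] + B[0][1] = 5 + 8 = 13, A[1][1] + B[1][1] = -5 + 4 = -1) = -1 (attained at k = 1)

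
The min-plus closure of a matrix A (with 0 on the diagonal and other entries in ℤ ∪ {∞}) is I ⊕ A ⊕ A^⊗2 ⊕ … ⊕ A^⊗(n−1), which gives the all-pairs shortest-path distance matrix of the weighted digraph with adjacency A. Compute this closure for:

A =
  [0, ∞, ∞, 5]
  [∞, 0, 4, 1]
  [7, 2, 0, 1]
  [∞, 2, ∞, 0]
Closure =
  [0, 7, 11, 5]
  [11, 0, 4, 1]
  [7, 2, 0, 1]
  [13, 2, 6, 0]

This is the Floyd-Warshall all-pairs shortest-path computation. For each intermediate vertex k = 0, 1, …, 3, update dist[i][j] ← min(dist[i][j], dist[i][k] + dist[k][j]). The final matrix gives, for each (i, j), the minimum total weight of any directed path from i to j (possibly empty when i = j).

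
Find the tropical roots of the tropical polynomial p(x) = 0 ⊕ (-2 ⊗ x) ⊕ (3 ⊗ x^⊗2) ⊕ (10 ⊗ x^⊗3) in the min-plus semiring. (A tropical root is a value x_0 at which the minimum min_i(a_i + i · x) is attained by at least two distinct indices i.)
Roots: {-7, -5, 2}

Each tropical root is a break point of the lower envelope of the lines y = a_i + i · x (there are 4 lines, with slopes 0, 1, ..., 3). Only the lines that attain the minimum somewhere contribute to roots; other lines are dominated. Here the surviving (envelope) indices are i = 3, i = 2, i = 1, i = 0.
Intersections between consecutive envelope lines give the roots: for adjacent envelope indices i < j the intersection is x = (a_i − a_j) / (j − i). Reading off the sorted break points: {-7, -5, 2}.
Verification: at each break x_0, at least two indices attain the minimum of min_i(a_i + i · x_0).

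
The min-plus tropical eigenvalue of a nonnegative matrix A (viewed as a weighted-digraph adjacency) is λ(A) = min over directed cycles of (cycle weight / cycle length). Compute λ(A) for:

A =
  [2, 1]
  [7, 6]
λ(A) = 2

Enumerate directed cycles and compute their means (weight / length). Sample:
  cycle 0 → 0: weight = 2, length = 1, mean = 2/1 ≈ 2.000
  cycle 1 → 1: weight = 6, length = 1, mean = 6/1 ≈ 6.000
  cycle 0 → 1 → 0: weight = 8, length = 2, mean = 8/2 ≈ 4.000
  cycle 1 → 0 → 1: weight = 8, length = 2, mean = 8/2 ≈ 4.000
Minimum mean = 2.000, attained e.g. along the cycle 0 → 0 with weight 2 and length 1. So λ(A) = 2/1 = 2.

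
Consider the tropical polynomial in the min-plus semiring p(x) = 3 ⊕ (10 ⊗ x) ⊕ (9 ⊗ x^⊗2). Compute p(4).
p(4) = 3

A tropical monomial a ⊗ x^⊗i evaluates to a + i · x. Evaluating each term at x = 4:
  Term 0 contributes 3 + 0 · 4 = 3
  Term 1 contributes 10 + 1 · 4 = 14
  Term 2 contributes 9 + 2 · 4 = 17
p(4) = ⊕ of these = min[3, 14, 17] = 3.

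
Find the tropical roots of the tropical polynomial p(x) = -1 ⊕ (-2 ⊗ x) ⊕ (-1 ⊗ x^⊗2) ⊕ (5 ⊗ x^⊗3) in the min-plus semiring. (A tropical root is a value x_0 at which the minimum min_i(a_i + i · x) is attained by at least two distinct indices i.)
Roots: {-6, -1, 1}

Each tropical root is a break point of the lower envelope of the lines y = a_i + i · x (there are 4 lines, with slopes 0, 1, ..., 3). Only the lines that attain the minimum somewhere contribute to roots; other lines are dominated. Here the surviving (envelope) indices are i = 3, i = 2, i = 1, i = 0.
Intersections between consecutive envelope lines give the roots: for adjacent envelope indices i < j the intersection is x = (a_i − a_j) / (j − i). Reading off the sorted break points: {-6, -1, 1}.
Verification: at each break x_0, at least two indices attain the minimum of min_i(a_i + i · x_0).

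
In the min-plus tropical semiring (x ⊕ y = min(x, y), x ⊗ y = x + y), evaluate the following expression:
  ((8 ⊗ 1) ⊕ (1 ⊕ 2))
((8 ⊗ 1) ⊕ (1 ⊕ 2)) = 1

Expand innermost to outermost. Recall ⊕ takes the minimum of its arguments and ⊗ takes their sum. Working out the expression ((8 ⊗ 1) ⊕ (1 ⊕ 2)) gives 1.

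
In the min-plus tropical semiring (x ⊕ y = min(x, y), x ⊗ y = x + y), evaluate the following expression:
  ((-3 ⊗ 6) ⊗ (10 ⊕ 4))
((-3 ⊗ 6) ⊗ (10 ⊕ 4)) = 7

Expand innermost to outermost. Recall ⊕ takes the minimum of its arguments and ⊗ takes their sum. Working out the expression ((-3 ⊗ 6) ⊗ (10 ⊕ 4)) gives 7.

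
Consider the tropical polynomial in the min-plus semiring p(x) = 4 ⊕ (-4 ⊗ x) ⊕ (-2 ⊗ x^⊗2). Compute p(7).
p(7) = 3

A tropical monomial a ⊗ x^⊗i evaluates to a + i · x. Evaluating each term at x = 7:
  Term 0 contributes 4 + 0 · 7 = 4
  Term 1 contributes -4 + 1 · 7 = 3
  Term 2 contributes -2 + 2 · 7 = 12
p(7) = ⊕ of these = min[4, 3, 12] = 3.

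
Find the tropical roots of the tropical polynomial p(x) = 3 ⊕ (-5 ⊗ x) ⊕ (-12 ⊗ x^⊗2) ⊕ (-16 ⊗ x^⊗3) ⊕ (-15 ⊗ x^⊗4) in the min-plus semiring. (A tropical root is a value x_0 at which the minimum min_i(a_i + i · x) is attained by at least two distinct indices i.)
Roots: {-1, 4, 7, 8}

Each tropical root is a break point of the lower envelope of the lines y = a_i + i · x (there are 5 lines, with slopes 0, 1, ..., 4). Only the lines that attain the minimum somewhere contribute to roots; other lines are dominated. Here the surviving (envelope) indices are i = 4, i = 3, i = 2, i = 1, i = 0.
Intersections between consecutive envelope lines give the roots: for adjacent envelope indices i < j the intersection is x = (a_i − a_j) / (j − i). Reading off the sorted break points: {-1, 4, 7, 8}.
Verification: at each break x_0, at least two indices attain the minimum of min_i(a_i + i · x_0).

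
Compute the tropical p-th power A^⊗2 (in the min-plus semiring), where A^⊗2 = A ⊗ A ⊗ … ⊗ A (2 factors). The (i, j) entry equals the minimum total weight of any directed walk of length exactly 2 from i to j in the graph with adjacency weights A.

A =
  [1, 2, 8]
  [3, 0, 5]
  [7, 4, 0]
A^⊗2 =
  [2, 2, 7]
  [3, 0, 5]
  [7, 4, 0]

Each entry (A^⊗2)_ij equals the minimum over all length-2 walks i = v_0 → v_1 → … → v_2 = j of Σ_t A[v_t][v_{t+1}]. For example, for (i, j) = (0, 2) we minimise over 3 possible intermediate vertex sequences; the minimum is 7, attained along the walk 0 → 1 → 2.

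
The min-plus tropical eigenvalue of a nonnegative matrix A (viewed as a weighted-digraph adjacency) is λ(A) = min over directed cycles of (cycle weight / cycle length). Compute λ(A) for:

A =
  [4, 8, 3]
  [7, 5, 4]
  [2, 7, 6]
λ(A) = 5/2

Enumerate directed cycles and compute their means (weight / length). Sample:
  cycle 0 → 0: weight = 4, length = 1, mean = 4/1 ≈ 4.000
  cycle 1 → 1: weight = 5, length = 1, mean = 5/1 ≈ 5.000
  cycle 2 → 2: weight = 6, length = 1, mean = 6/1 ≈ 6.000
  cycle 0 → 1 → 0: weight = 15, length = 2, mean = 15/2 ≈ 7.500
  cycle 0 → 2 → 0: weight = 5, length = 2, mean = 5/2 ≈ 2.500
  cycle 1 → 0 → 1: weight = 15, length = 2, mean = 15/2 ≈ 7.500
Minimum mean = 2.500, attained e.g. along the cycle 0 → 2 → 0 with weight 5 and length 2. So λ(A) = 5/2 = 5/2.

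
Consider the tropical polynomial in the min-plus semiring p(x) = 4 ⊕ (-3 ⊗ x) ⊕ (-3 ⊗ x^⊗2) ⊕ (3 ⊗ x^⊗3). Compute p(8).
p(8) = 4

A tropical monomial a ⊗ x^⊗i evaluates to a + i · x. Evaluating each term at x = 8:
  Term 0 contributes 4 + 0 · 8 = 4
  Term 1 contributes -3 + 1 · 8 = 5
  Term 2 contributes -3 + 2 · 8 = 13
  Term 3 contributes 3 + 3 · 8 = 27
p(8) = ⊕ of these = min[4, 5, 13, 27] = 4.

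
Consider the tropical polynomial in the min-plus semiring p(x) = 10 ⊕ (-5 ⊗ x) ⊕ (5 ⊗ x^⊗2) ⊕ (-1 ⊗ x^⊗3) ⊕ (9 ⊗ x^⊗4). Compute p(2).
p(2) = -3

A tropical monomial a ⊗ x^⊗i evaluates to a + i · x. Evaluating each term at x = 2:
  Term 0 contributes 10 + 0 · 2 = 10
  Term 1 contributes -5 + 1 · 2 = -3
  Term 2 contributes 5 + 2 · 2 = 9
  Term 3 contributes -1 + 3 · 2 = 5
  Term 4 contributes 9 + 4 · 2 = 17
p(2) = ⊕ of these = min[10, -3, 9, 5, 17] = -3.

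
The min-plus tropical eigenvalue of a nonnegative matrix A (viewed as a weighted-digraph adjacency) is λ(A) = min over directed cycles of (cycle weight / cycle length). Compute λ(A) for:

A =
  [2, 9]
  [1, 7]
λ(A) = 2

Enumerate directed cycles and compute their means (weight / length). Sample:
  cycle 0 → 0: weight = 2, length = 1, mean = 2/1 ≈ 2.000
  cycle 1 → 1: weight = 7, length = 1, mean = 7/1 ≈ 7.000
  cycle 0 → 1 → 0: weight = 10, length = 2, mean = 10/2 ≈ 5.000
  cycle 1 → 0 → 1: weight = 10, length = 2, mean = 10/2 ≈ 5.000
Minimum mean = 2.000, attained e.g. along the cycle 0 → 0 with weight 2 and length 1. So λ(A) = 2/1 = 2.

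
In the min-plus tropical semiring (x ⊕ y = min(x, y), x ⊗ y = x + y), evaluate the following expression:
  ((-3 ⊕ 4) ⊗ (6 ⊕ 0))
((-3 ⊕ 4) ⊗ (6 ⊕ 0)) = -3

Expand innermost to outermost. Recall ⊕ takes the minimum of its arguments and ⊗ takes their sum. Working out the expression ((-3 ⊕ 4) ⊗ (6 ⊕ 0)) gives -3.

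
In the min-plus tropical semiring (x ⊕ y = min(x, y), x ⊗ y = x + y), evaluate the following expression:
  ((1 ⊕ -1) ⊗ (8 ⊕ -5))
((1 ⊕ -1) ⊗ (8 ⊕ -5)) = -6

Expand innermost to outermost. Recall ⊕ takes the minimum of its arguments and ⊗ takes their sum. Working out the expression ((1 ⊕ -1) ⊗ (8 ⊕ -5)) gives -6.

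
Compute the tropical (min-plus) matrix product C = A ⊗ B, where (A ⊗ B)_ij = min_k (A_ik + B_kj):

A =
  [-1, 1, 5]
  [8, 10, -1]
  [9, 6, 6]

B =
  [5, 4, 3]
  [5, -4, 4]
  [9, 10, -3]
A ⊗ B =
  [4, -3, 2]
  [8, 6, -4]
  [11, 2, 3]

Apply the min-plus product entry-by-entry:
  C[0][0] = min over k of (A[0][0] + B[0][0] = -1 + 5 = 4, A[0][1] + B[1][0] = 1 + 5 = 6, A[0][2] + B[2][0] = 5 + 9 = 14) = 4 (attained at k = 0)
  C[0][1] = min over k of (A[0][0] + B[0][1] = -1 + 4 = 3, A[0][1] + B[1][1] = 1 + -4 = -3, A[0][2] + B[2][1] = 5 + 10 = 15) = -3 (attained at k = 1)
  C[0][2] = min over k of (A[0][0] + B[0][2] = -1 + 3 = 2, A[0][1] + B[1][2] = 1 + 4 = 5, A[0][2] + B[2][2] = 5 + -3 = 2) = 2 (attained at k = 0)
  C[1][0] = min over k of (A[1][0] + B[0][0] = 8 + 5 = 13, A[1][1] + B[1][0] = 10 + 5 = 15, A[1][2] + B[2][0] = -1 + 9 = 8) = 8 (attained at k = 2)
  C[1][1] = min over k of (A[1][0] + B[0][1] = 8 + 4 = 12, A[1][1] + B[1][1] = 10 + -4 = 6, A[1][2] + B[2][1] = -1 + 10 = 9) = 6 (attained at k = 1)
  C[1][2] = min over k of (A[1][0] + B[0][2] = 8 + 3 = 11, A[1][1] + B[1][2] = 10 + 4 = 14, A[1][2] + B[2][2] = -1 + -3 = -4) = -4 (attained at k = 2)
  C[2][0] = min over k of (A[2][0] + B[0][0] = 9 + 5 = 14, A[2][1] + B[1][0] = 6 + 5 = 11, A[2][2] + B[2][0] = 6 + 9 = 15) = 11 (attained at k = 1)
  C[2][1] = min over k of (A[2][0] + B[0][1] = 9 + 4 = 13, A[2][1] + B[1][1] = 6 + -4 = 2, A[2][2] + B[2][1] = 6 + 10 = 16) = 2 (attained at k = 1)
  C[2][2] = min over k of (A[2][0] + B[0][2] = 9 + 3 = 12, A[2][1] + B[1][2] = 6 + 4 = 10, A[2][2] + B[2][2] = 6 + -3 = 3) = 3 (attained at k = 2)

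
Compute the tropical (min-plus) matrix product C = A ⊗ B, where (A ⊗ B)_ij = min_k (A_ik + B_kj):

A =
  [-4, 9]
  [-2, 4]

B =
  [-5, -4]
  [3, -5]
A ⊗ B =
  [-9, -8]
  [-7, -6]

Apply the min-plus product entry-by-entry:
  C[0][0] = min over k of (A[0][0] + B[0][0] = -4 + -5 = -9, A[0][1] + B[1][0] = 9 + 3 = 12) = -9 (attained at k = 0)
  C[0][1] = min over k of (A[0][0] + B[0][1] = -4 + -4 = -8, A[0][1] + B[1][1] = 9 + -5 = 4) = -8 (attained at k = 0)
  C[1][0] = min over k of (A[1][0] + B[0][0] = -2 + -5 = -7, A[1][1] + B[1][0] = 4 + 3 = 7) = -7 (attained at k = 0)
  C[1][1] = min over k of (A[1][0] + B[0][1] = -2 + -4 = -6, A[1][1] + B[1][1] = 4 + -5 = -1) = -6 (attained at k = 0)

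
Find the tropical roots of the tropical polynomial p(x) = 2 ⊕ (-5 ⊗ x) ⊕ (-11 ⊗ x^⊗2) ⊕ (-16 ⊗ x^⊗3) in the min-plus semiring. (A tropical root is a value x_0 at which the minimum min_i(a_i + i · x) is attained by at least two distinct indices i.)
Roots: {5, 6, 7}

Each tropical root is a break point of the lower envelope of the lines y = a_i + i · x (there are 4 lines, with slopes 0, 1, ..., 3). Only the lines that attain the minimum somewhere contribute to roots; other lines are dominated. Here the surviving (envelope) indices are i = 3, i = 2, i = 1, i = 0.
Intersections between consecutive envelope lines give the roots: for adjacent envelope indices i < j the intersection is x = (a_i − a_j) / (j − i). Reading off the sorted break points: {5, 6, 7}.
Verification: at each break x_0, at least two indices attain the minimum of min_i(a_i + i · x_0).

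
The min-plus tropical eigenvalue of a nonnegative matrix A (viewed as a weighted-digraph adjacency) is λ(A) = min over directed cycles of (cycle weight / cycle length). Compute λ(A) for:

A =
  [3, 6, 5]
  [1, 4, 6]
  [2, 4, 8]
λ(A) = 3

Enumerate directed cycles and compute their means (weight / length). Sample:
  cycle 0 → 0: weight = 3, length = 1, mean = 3/1 ≈ 3.000
  cycle 1 → 1: weight = 4, length = 1, mean = 4/1 ≈ 4.000
  cycle 2 → 2: weight = 8, length = 1, mean = 8/1 ≈ 8.000
  cycle 0 → 1 → 0: weight = 7, length = 2, mean = 7/2 ≈ 3.500
  cycle 0 → 2 → 0: weight = 7, length = 2, mean = 7/2 ≈ 3.500
  cycle 1 → 0 → 1: weight = 7, length = 2, mean = 7/2 ≈ 3.500
Minimum mean = 3.000, attained e.g. along the cycle 0 → 0 with weight 3 and length 1. So λ(A) = 3/1 = 3.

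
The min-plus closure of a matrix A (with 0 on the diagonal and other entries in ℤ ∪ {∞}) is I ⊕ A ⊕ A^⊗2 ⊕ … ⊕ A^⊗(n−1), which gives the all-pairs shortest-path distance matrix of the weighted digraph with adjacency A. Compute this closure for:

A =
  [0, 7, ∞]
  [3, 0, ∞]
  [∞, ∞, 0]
Closure =
  [0, 7, ∞]
  [3, 0, ∞]
  [∞, ∞, 0]

This is the Floyd-Warshall all-pairs shortest-path computation. For each intermediate vertex k = 0, 1, …, 2, update dist[i][j] ← min(dist[i][j], dist[i][k] + dist[k][j]). The final matrix gives, for each (i, j), the minimum total weight of any directed path from i to j (possibly empty when i = j).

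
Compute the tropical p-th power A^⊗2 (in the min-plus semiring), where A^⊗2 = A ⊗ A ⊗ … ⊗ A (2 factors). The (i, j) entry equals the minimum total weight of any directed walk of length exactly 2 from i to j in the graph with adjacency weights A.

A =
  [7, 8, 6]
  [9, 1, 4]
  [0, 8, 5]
A^⊗2 =
  [6, 9, 11]
  [4, 2, 5]
  [5, 8, 6]

Each entry (A^⊗2)_ij equals the minimum over all length-2 walks i = v_0 → v_1 → … → v_2 = j of Σ_t A[v_t][v_{t+1}]. For example, for (i, j) = (0, 2) we minimise over 3 possible intermediate vertex sequences; the minimum is 11, attained along the walk 0 → 2 → 2.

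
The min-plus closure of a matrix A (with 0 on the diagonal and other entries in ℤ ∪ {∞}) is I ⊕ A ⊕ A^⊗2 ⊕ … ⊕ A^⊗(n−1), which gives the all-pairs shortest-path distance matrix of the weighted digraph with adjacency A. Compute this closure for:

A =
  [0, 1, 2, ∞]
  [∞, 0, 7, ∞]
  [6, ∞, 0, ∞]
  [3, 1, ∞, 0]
Closure =
  [0, 1, 2, ∞]
  [13, 0, 7, ∞]
  [6, 7, 0, ∞]
  [3, 1, 5, 0]

This is the Floyd-Warshall all-pairs shortest-path computation. For each intermediate vertex k = 0, 1, …, 3, update dist[i][j] ← min(dist[i][j], dist[i][k] + dist[k][j]). The final matrix gives, for each (i, j), the minimum total weight of any directed path from i to j (possibly empty when i = j).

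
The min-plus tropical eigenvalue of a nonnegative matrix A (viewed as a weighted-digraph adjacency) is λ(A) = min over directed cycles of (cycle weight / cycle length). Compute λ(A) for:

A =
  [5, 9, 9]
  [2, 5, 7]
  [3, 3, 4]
λ(A) = 4

Enumerate directed cycles and compute their means (weight / length). Sample:
  cycle 0 → 0: weight = 5, length = 1, mean = 5/1 ≈ 5.000
  cycle 1 → 1: weight = 5, length = 1, mean = 5/1 ≈ 5.000
  cycle 2 → 2: weight = 4, length = 1, mean = 4/1 ≈ 4.000
  cycle 0 → 1 → 0: weight = 11, length = 2, mean = 11/2 ≈ 5.500
  cycle 0 → 2 → 0: weight = 12, length = 2, mean = 12/2 ≈ 6.000
  cycle 1 → 0 → 1: weight = 11, length = 2, mean = 11/2 ≈ 5.500
Minimum mean = 4.000, attained e.g. along the cycle 2 → 2 with weight 4 and length 1. So λ(A) = 4/1 = 4.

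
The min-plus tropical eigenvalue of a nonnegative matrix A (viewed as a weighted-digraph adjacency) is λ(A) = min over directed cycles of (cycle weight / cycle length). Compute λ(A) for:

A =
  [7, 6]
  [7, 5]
λ(A) = 5

Enumerate directed cycles and compute their means (weight / length). Sample:
  cycle 0 → 0: weight = 7, length = 1, mean = 7/1 ≈ 7.000
  cycle 1 → 1: weight = 5, length = 1, mean = 5/1 ≈ 5.000
  cycle 0 → 1 → 0: weight = 13, length = 2, mean = 13/2 ≈ 6.500
  cycle 1 → 0 → 1: weight = 13, length = 2, mean = 13/2 ≈ 6.500
Minimum mean = 5.000, attained e.g. along the cycle 1 → 1 with weight 5 and length 1. So λ(A) = 5/1 = 5.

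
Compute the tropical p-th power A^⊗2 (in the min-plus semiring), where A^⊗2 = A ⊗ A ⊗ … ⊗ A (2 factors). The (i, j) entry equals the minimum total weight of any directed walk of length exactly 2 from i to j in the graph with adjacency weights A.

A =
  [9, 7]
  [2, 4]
A^⊗2 =
  [9, 11]
  [6, 8]

Each entry (A^⊗2)_ij equals the minimum over all length-2 walks i = v_0 → v_1 → … → v_2 = j of Σ_t A[v_t][v_{t+1}]. For example, for (i, j) = (0, 1) we minimise over 2 possible intermediate vertex sequences; the minimum is 11, attained along the walk 0 → 1 → 1.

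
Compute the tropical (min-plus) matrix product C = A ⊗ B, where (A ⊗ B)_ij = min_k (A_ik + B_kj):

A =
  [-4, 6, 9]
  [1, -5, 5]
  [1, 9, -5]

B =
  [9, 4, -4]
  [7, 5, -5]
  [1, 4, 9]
A ⊗ B =
  [5, 0, -8]
  [2, 0, -10]
  [-4, -1, -3]

Apply the min-plus product entry-by-entry:
  C[0][0] = min over k of (A[0][0] + B[0][0] = -4 + 9 = 5, A[0][1] + B[1][0] = 6 + 7 = 13, A[0][2] + B[2][0] = 9 + 1 = 10) = 5 (attained at k = 0)
  C[0][1] = min over k of (A[0][0] + B[0][1] = -4 + 4 = 0, A[0][1] + B[1][1] = 6 + 5 = 11, A[0][2] + B[2][1] = 9 + 4 = 13) = 0 (attained at k = 0)
  C[0][2] = min over k of (A[0][0] + B[0][2] = -4 + -4 = -8, A[0][1] + B[1][2] = 6 + -5 = 1, A[0][2] + B[2][2] = 9 + 9 = 18) = -8 (attained at k = 0)
  C[1][0] = min over k of (A[1][0] + B[0][0] = 1 + 9 = 10, A[1][1] + B[1][0] = -5 + 7 = 2, A[1][2] + B[2][0] = 5 + 1 = 6) = 2 (attained at k = 1)
  C[1][1] = min over k of (A[1][0] + B[0][1] = 1 + 4 = 5, A[1][1] + B[1][1] = -5 + 5 = 0, A[1][2] + B[2][1] = 5 + 4 = 9) = 0 (attained at k = 1)
  C[1][2] = min over k of (A[1][0] + B[0][2] = 1 + -4 = -3, A[1][1] + B[1][2] = -5 + -5 = -10, A[1][2] + B[2][2] = 5 + 9 = 14) = -10 (attained at k = 1)
  C[2][0] = min over k of (A[2][0] + B[0][0] = 1 + 9 = 10, A[2][1] + B[1][0] = 9 + 7 = 16, A[2][2] + B[2][0] = -5 + 1 = -4) = -4 (attained at k = 2)
  C[2][1] = min over k of (A[2][0] + B[0][1] = 1 + 4 = 5, A[2][1] + B[1][1] = 9 + 5 = 14, A[2][2] + B[2][1] = -5 + 4 = -1) = -1 (attained at k = 2)
  C[2][2] = min over k of (A[2][0] + B[0][2] = 1 + -4 = -3, A[2][1] + B[1][2] = 9 + -5 = 4, A[2][2] + B[2][2] = -5 + 9 = 4) = -3 (attained at k = 0)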